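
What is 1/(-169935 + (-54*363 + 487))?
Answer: -1/189050 ≈ -5.2896e-6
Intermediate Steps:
1/(-169935 + (-54*363 + 487)) = 1/(-169935 + (-19602 + 487)) = 1/(-169935 - 19115) = 1/(-189050) = -1/189050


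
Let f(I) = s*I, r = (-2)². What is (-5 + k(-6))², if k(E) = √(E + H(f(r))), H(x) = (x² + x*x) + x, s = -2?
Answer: (5 - √114)² ≈ 32.229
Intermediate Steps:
r = 4
f(I) = -2*I
H(x) = x + 2*x² (H(x) = (x² + x²) + x = 2*x² + x = x + 2*x²)
k(E) = √(120 + E) (k(E) = √(E + (-2*4)*(1 + 2*(-2*4))) = √(E - 8*(1 + 2*(-8))) = √(E - 8*(1 - 16)) = √(E - 8*(-15)) = √(E + 120) = √(120 + E))
(-5 + k(-6))² = (-5 + √(120 - 6))² = (-5 + √114)²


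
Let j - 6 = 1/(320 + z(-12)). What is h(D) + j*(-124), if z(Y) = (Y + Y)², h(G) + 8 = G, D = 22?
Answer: -163551/224 ≈ -730.14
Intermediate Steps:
h(G) = -8 + G
z(Y) = 4*Y² (z(Y) = (2*Y)² = 4*Y²)
j = 5377/896 (j = 6 + 1/(320 + 4*(-12)²) = 6 + 1/(320 + 4*144) = 6 + 1/(320 + 576) = 6 + 1/896 = 5377/896 ≈ 6.0011)
h(D) + j*(-124) = (-8 + 22) + (5377/896)*(-124) = 14 - 166687/224 = -163551/224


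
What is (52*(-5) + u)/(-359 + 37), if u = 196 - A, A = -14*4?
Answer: 4/161 ≈ 0.024845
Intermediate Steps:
A = -56
u = 252 (u = 196 - 1*(-56) = 196 + 56 = 252)
(52*(-5) + u)/(-359 + 37) = (52*(-5) + 252)/(-359 + 37) = (-260 + 252)/(-322) = -8*(-1/322) = 4/161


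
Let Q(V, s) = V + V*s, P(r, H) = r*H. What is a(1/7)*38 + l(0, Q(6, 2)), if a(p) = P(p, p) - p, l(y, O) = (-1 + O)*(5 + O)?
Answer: 18931/49 ≈ 386.35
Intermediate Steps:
P(r, H) = H*r
a(p) = p**2 - p (a(p) = p*p - p = p**2 - p)
a(1/7)*38 + l(0, Q(6, 2)) = ((-1 + 1/7)/7)*38 + (-5 + (6*(1 + 2))**2 + 4*(6*(1 + 2))) = ((-1 + 1/7)/7)*38 + (-5 + (6*3)**2 + 4*(6*3)) = ((1/7)*(-6/7))*38 + (-5 + 18**2 + 4*18) = -6/49*38 + (-5 + 324 + 72) = -228/49 + 391 = 18931/49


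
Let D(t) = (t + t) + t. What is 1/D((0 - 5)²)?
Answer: 1/75 ≈ 0.013333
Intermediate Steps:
D(t) = 3*t (D(t) = 2*t + t = 3*t)
1/D((0 - 5)²) = 1/(3*(0 - 5)²) = 1/(3*(-5)²) = 1/(3*25) = 1/75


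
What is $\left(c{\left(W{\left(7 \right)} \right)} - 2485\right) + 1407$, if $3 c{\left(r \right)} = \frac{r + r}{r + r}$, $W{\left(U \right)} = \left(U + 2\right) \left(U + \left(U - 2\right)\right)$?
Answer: $- \frac{3233}{3} \approx -1077.7$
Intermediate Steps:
$W{\left(U \right)} = \left(-2 + 2 U\right) \left(2 + U\right)$ ($W{\left(U \right)} = \left(2 + U\right) \left(U + \left(-2 + U\right)\right) = \left(2 + U\right) \left(-2 + 2 U\right) = \left(-2 + 2 U\right) \left(2 + U\right)$)
$c{\left(r \right)} = \frac{1}{3}$ ($c{\left(r \right)} = \frac{\left(r + r\right) \frac{1}{r + r}}{3} = \frac{2 r \frac{1}{2 r}}{3} = \frac{1}{3} \cdot 1 = \frac{1}{3}$)
$\left(c{\left(W{\left(7 \right)} \right)} - 2485\right) + 1407 = \left(\frac{1}{3} - 2485\right) + 1407 = - \frac{7454}{3} + 1407 = - \frac{3233}{3}$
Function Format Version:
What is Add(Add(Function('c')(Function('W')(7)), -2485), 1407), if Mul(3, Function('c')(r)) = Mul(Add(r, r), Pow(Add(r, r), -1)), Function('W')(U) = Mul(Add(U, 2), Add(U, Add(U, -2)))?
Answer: Rational(-3233, 3) ≈ -1077.7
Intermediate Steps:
Function('W')(U) = Mul(Add(-2, Mul(2, U)), Add(2, U)) (Function('W')(U) = Mul(Add(2, U), Add(U, Add(-2, U))) = Mul(Add(2, U), Add(-2, Mul(2, U))) = Mul(Add(-2, Mul(2, U)), Add(2, U)))
Function('c')(r) = Rational(1, 3) (Function('c')(r) = Mul(Rational(1, 3), Mul(Add(r, r), Pow(Add(r, r), -1))) = Mul(Rational(1, 3), Mul(Mul(2, r), Pow(Mul(2, r), -1))) = Mul(Rational(1, 3), Mul(Mul(2, r), Mul(Rational(1, 2), Pow(r, -1)))) = Mul(Rational(1, 3), 1) = Rational(1, 3))
Add(Add(Function('c')(Function('W')(7)), -2485), 1407) = Add(Add(Rational(1, 3), -2485), 1407) = Add(Rational(-7454, 3), 1407) = Rational(-3233, 3)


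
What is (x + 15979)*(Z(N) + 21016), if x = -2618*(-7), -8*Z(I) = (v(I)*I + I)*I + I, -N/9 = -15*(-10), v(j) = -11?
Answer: 315511283895/4 ≈ 7.8878e+10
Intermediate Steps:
N = -1350 (N = -(-135)*(-10) = -9*150 = -1350)
Z(I) = -I/8 + 5*I²/4 (Z(I) = -((-11*I + I)*I + I)/8 = -((-10*I)*I + I)/8 = -(-10*I² + I)/8 = -(I - 10*I²)/8 = -I/8 + 5*I²/4)
x = 18326
(x + 15979)*(Z(N) + 21016) = (18326 + 15979)*((⅛)*(-1350)*(-1 + 10*(-1350)) + 21016) = 34305*((⅛)*(-1350)*(-1 - 13500) + 21016) = 34305*((⅛)*(-1350)*(-13501) + 21016) = 34305*(9113175/4 + 21016) = 34305*(9197239/4) = 315511283895/4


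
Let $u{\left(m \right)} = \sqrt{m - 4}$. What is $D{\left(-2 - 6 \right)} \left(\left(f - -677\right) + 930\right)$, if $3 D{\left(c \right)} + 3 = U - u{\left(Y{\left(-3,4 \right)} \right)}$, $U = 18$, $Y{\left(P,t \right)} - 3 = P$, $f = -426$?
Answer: $5905 - \frac{2362 i}{3} \approx 5905.0 - 787.33 i$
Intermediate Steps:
$Y{\left(P,t \right)} = 3 + P$
$u{\left(m \right)} = \sqrt{-4 + m}$
$D{\left(c \right)} = 5 - \frac{2 i}{3}$ ($D{\left(c \right)} = -1 + \frac{18 - \sqrt{-4 + \left(3 - 3\right)}}{3} = -1 + \frac{18 - \sqrt{-4 + 0}}{3} = -1 + \frac{18 - \sqrt{-4}}{3} = -1 + \frac{18 - 2 i}{3} = -1 + \left(6 - \frac{2 i}{3}\right) = 5 - \frac{2 i}{3}$)
$D{\left(-2 - 6 \right)} \left(\left(f - -677\right) + 930\right) = \left(5 - \frac{2 i}{3}\right) \left(\left(-426 - -677\right) + 930\right) = \left(5 - \frac{2 i}{3}\right) \left(\left(-426 + 677\right) + 930\right) = \left(5 - \frac{2 i}{3}\right) \left(251 + 930\right) = \left(5 - \frac{2 i}{3}\right) 1181 = 5905 - \frac{2362 i}{3}$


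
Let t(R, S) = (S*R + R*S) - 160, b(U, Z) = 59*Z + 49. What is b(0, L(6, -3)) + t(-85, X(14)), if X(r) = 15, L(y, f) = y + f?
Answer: -2484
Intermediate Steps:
L(y, f) = f + y
b(U, Z) = 49 + 59*Z
t(R, S) = -160 + 2*R*S (t(R, S) = (R*S + R*S) - 160 = 2*R*S - 160 = -160 + 2*R*S)
b(0, L(6, -3)) + t(-85, X(14)) = (49 + 59*(-3 + 6)) + (-160 + 2*(-85)*15) = (49 + 59*3) + (-160 - 2550) = (49 + 177) - 2710 = 226 - 2710 = -2484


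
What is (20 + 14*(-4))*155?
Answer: -5580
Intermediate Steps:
(20 + 14*(-4))*155 = (20 - 56)*155 = -36*155 = -5580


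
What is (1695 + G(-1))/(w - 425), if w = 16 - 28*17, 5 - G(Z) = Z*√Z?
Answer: -340/177 - I/885 ≈ -1.9209 - 0.0011299*I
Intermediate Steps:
G(Z) = 5 - Z^(3/2) (G(Z) = 5 - Z*√Z = 5 - Z^(3/2))
w = -460 (w = 16 - 476 = -460)
(1695 + G(-1))/(w - 425) = (1695 + (5 - (-1)^(3/2)))/(-460 - 425) = (1695 + (5 - (-1)*I))/(-885) = (1695 + (5 + I))*(-1/885) = (1700 + I)*(-1/885) = -340/177 - I/885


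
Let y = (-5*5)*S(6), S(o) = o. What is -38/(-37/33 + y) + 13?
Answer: 66085/4987 ≈ 13.251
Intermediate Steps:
y = -150 (y = -5*5*6 = -25*6 = -150)
-38/(-37/33 + y) + 13 = -38/(-37/33 - 150) + 13 = -38/(-4987/33) + 13 = -38*(-33/4987) + 13 = 1254/4987 + 13 = 66085/4987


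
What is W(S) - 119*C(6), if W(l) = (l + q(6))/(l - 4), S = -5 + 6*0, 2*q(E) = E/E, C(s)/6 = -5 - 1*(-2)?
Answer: 4285/2 ≈ 2142.5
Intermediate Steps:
C(s) = -18 (C(s) = 6*(-5 - 1*(-2)) = 6*(-5 + 2) = 6*(-3) = -18)
q(E) = ½ (q(E) = (E/E)/2 = (½)*1 = ½)
S = -5 (S = -5 + 0 = -5)
W(l) = (½ + l)/(-4 + l) (W(l) = (l + ½)/(l - 4) = (½ + l)/(-4 + l))
W(S) - 119*C(6) = (½ - 5)/(-4 - 5) - 119*(-18) = -9/2/(-9) + 2142 = -⅑*(-9/2) + 2142 = ½ + 2142 = 4285/2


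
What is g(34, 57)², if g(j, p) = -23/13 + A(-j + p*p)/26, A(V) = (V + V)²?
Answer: 427349238070329/169 ≈ 2.5287e+12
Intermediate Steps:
A(V) = 4*V² (A(V) = (2*V)² = 4*V²)
g(j, p) = -23/13 + 2*(p² - j)²/13 (g(j, p) = -23/13 + (4*(-j + p*p)²)/26 = -23*1/13 + (4*(-j + p²)²)*(1/26) = -23/13 + (4*(p² - j)²)*(1/26) = -23/13 + 2*(p² - j)²/13)
g(34, 57)² = (-23/13 + 2*(34 - 1*57²)²/13)² = (-23/13 + 2*(34 - 1*3249)²/13)² = (-23/13 + 2*(34 - 3249)²/13)² = (-23/13 + (2/13)*(-3215)²)² = (-23/13 + (2/13)*10336225)² = (-23/13 + 20672450/13)² = (20672427/13)² = 427349238070329/169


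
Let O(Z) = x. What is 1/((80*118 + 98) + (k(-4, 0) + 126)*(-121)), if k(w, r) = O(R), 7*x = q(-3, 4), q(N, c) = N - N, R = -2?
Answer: -1/5708 ≈ -0.00017519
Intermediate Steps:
q(N, c) = 0
x = 0 (x = (1/7)*0 = 0)
O(Z) = 0
k(w, r) = 0
1/((80*118 + 98) + (k(-4, 0) + 126)*(-121)) = 1/((80*118 + 98) + (0 + 126)*(-121)) = 1/((9440 + 98) + 126*(-121)) = 1/(9538 - 15246) = 1/(-5708) = -1/5708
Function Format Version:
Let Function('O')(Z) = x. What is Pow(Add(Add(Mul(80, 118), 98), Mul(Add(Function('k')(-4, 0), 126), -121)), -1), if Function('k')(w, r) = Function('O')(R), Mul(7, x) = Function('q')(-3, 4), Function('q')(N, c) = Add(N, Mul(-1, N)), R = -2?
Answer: Rational(-1, 5708) ≈ -0.00017519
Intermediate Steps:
Function('q')(N, c) = 0
x = 0 (x = Mul(Rational(1, 7), 0) = 0)
Function('O')(Z) = 0
Function('k')(w, r) = 0
Pow(Add(Add(Mul(80, 118), 98), Mul(Add(Function('k')(-4, 0), 126), -121)), -1) = Pow(Add(Add(Mul(80, 118), 98), Mul(Add(0, 126), -121)), -1) = Pow(Add(Add(9440, 98), Mul(126, -121)), -1) = Pow(Add(9538, -15246), -1) = Pow(-5708, -1) = Rational(-1, 5708)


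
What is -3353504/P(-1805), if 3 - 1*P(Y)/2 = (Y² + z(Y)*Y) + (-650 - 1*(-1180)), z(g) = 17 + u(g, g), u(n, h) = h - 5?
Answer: 152432/590447 ≈ 0.25816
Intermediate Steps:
u(n, h) = -5 + h
z(g) = 12 + g (z(g) = 17 + (-5 + g) = 12 + g)
P(Y) = -1054 - 2*Y² - 2*Y*(12 + Y) (P(Y) = 6 - 2*((Y² + (12 + Y)*Y) + (-650 - 1*(-1180))) = 6 - 2*((Y² + Y*(12 + Y)) + (-650 + 1180)) = 6 - 2*((Y² + Y*(12 + Y)) + 530) = 6 - 2*(530 + Y² + Y*(12 + Y)) = 6 + (-1060 - 2*Y² - 2*Y*(12 + Y)) = -1054 - 2*Y² - 2*Y*(12 + Y))
-3353504/P(-1805) = -3353504/(-1054 - 24*(-1805) - 4*(-1805)²) = -3353504/(-1054 + 43320 - 4*3258025) = -3353504/(-1054 + 43320 - 13032100) = -3353504/(-12989834) = -3353504*(-1/12989834) = 152432/590447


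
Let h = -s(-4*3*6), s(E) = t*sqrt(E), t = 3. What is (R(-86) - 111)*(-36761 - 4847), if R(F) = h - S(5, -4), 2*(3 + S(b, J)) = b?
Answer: 4597684 + 748944*I*sqrt(2) ≈ 4.5977e+6 + 1.0592e+6*I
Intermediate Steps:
s(E) = 3*sqrt(E)
h = -18*I*sqrt(2) (h = -3*sqrt(-4*3*6) = -3*sqrt(-12*6) = -3*sqrt(-72) = -3*6*I*sqrt(2) = -18*I*sqrt(2) ≈ -25.456*I)
S(b, J) = -3 + b/2
R(F) = 1/2 - 18*I*sqrt(2) (R(F) = -18*I*sqrt(2) - (-3 + (1/2)*5) = -18*I*sqrt(2) - (-3 + 5/2) = -18*I*sqrt(2) - 1*(-1/2) = -18*I*sqrt(2) + 1/2 = 1/2 - 18*I*sqrt(2))
(R(-86) - 111)*(-36761 - 4847) = ((1/2 - 18*I*sqrt(2)) - 111)*(-36761 - 4847) = (-221/2 - 18*I*sqrt(2))*(-41608) = 4597684 + 748944*I*sqrt(2)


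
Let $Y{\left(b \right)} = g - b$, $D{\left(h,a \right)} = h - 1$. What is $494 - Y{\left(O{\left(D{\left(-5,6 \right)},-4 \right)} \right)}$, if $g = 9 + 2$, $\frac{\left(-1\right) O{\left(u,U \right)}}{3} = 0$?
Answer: $483$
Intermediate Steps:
$D{\left(h,a \right)} = -1 + h$ ($D{\left(h,a \right)} = h - 1 = -1 + h$)
$O{\left(u,U \right)} = 0$ ($O{\left(u,U \right)} = \left(-3\right) 0 = 0$)
$g = 11$
$Y{\left(b \right)} = 11 - b$
$494 - Y{\left(O{\left(D{\left(-5,6 \right)},-4 \right)} \right)} = 494 - \left(11 - 0\right) = 494 - \left(11 + 0\right) = 494 - 11 = 483$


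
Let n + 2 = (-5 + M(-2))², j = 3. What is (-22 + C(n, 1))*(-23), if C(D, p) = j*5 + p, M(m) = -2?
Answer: 138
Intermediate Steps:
n = 47 (n = -2 + (-5 - 2)² = -2 + (-7)² = -2 + 49 = 47)
C(D, p) = 15 + p (C(D, p) = 3*5 + p = 15 + p)
(-22 + C(n, 1))*(-23) = (-22 + (15 + 1))*(-23) = (-22 + 16)*(-23) = -6*(-23) = 138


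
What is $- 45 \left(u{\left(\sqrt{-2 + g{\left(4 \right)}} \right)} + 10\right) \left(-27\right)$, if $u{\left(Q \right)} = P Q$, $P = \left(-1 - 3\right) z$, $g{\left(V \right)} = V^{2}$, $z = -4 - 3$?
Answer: $12150 + 34020 \sqrt{14} \approx 1.3944 \cdot 10^{5}$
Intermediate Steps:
$z = -7$
$P = 28$ ($P = \left(-1 - 3\right) \left(-7\right) = \left(-4\right) \left(-7\right) = 28$)
$u{\left(Q \right)} = 28 Q$
$- 45 \left(u{\left(\sqrt{-2 + g{\left(4 \right)}} \right)} + 10\right) \left(-27\right) = - 45 \left(28 \sqrt{-2 + 4^{2}} + 10\right) \left(-27\right) = - 45 \left(28 \sqrt{-2 + 16} + 10\right) \left(-27\right) = - 45 \left(28 \sqrt{14} + 10\right) \left(-27\right) = - 45 \left(10 + 28 \sqrt{14}\right) \left(-27\right) = \left(-450 - 1260 \sqrt{14}\right) \left(-27\right) = 12150 + 34020 \sqrt{14}$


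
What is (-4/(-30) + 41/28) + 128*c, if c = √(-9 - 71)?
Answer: 671/420 + 512*I*√5 ≈ 1.5976 + 1144.9*I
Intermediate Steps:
c = 4*I*√5 (c = √(-80) = 4*I*√5 ≈ 8.9443*I)
(-4/(-30) + 41/28) + 128*c = (-4/(-30) + 41/28) + 128*(4*I*√5) = (-4*(-1/30) + 41*(1/28)) + 512*I*√5 = (2/15 + 41/28) + 512*I*√5 = 671/420 + 512*I*√5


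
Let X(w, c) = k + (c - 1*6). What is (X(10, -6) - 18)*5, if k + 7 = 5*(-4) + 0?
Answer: -285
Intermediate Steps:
k = -27 (k = -7 + (5*(-4) + 0) = -7 + (-20 + 0) = -7 - 20 = -27)
X(w, c) = -33 + c (X(w, c) = -27 + (c - 1*6) = -27 + (c - 6) = -27 + (-6 + c) = -33 + c)
(X(10, -6) - 18)*5 = ((-33 - 6) - 18)*5 = (-39 - 18)*5 = -57*5 = -285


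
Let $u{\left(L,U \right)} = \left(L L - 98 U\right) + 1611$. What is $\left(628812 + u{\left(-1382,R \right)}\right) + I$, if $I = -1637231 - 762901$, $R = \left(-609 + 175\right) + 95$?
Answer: $173437$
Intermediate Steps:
$R = -339$ ($R = -434 + 95 = -339$)
$u{\left(L,U \right)} = 1611 + L^{2} - 98 U$ ($u{\left(L,U \right)} = \left(L^{2} - 98 U\right) + 1611 = 1611 + L^{2} - 98 U$)
$I = -2400132$
$\left(628812 + u{\left(-1382,R \right)}\right) + I = \left(628812 + \left(1611 + \left(-1382\right)^{2} - -33222\right)\right) - 2400132 = \left(628812 + \left(1611 + 1909924 + 33222\right)\right) - 2400132 = \left(628812 + 1944757\right) - 2400132 = 2573569 - 2400132 = 173437$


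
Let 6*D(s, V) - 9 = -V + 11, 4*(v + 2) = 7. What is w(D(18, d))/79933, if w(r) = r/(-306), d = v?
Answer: -3/21741776 ≈ -1.3798e-7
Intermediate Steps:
v = -¼ (v = -2 + (¼)*7 = -2 + 7/4 = -¼ ≈ -0.25000)
d = -¼ ≈ -0.25000
D(s, V) = 10/3 - V/6 (D(s, V) = 3/2 + (-V + 11)/6 = 3/2 + (11 - V)/6 = 3/2 + (11/6 - V/6) = 10/3 - V/6)
w(r) = -r/306 (w(r) = r*(-1/306) = -r/306)
w(D(18, d))/79933 = -(10/3 - ⅙*(-¼))/306/79933 = -(10/3 + 1/24)/306*(1/79933) = -1/306*27/8*(1/79933) = -3/272*1/79933 = -3/21741776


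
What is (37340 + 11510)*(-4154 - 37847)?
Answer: -2051748850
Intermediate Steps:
(37340 + 11510)*(-4154 - 37847) = 48850*(-42001) = -2051748850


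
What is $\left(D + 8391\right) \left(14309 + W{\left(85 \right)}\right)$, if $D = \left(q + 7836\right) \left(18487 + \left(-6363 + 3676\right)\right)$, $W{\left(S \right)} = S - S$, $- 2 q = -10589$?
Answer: $2968692393919$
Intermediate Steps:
$q = \frac{10589}{2}$ ($q = \left(- \frac{1}{2}\right) \left(-10589\right) = \frac{10589}{2} \approx 5294.5$)
$W{\left(S \right)} = 0$
$D = 207461900$ ($D = \left(\frac{10589}{2} + 7836\right) \left(18487 + \left(-6363 + 3676\right)\right) = \frac{26261 \left(18487 - 2687\right)}{2} = \frac{26261}{2} \cdot 15800 = 207461900$)
$\left(D + 8391\right) \left(14309 + W{\left(85 \right)}\right) = \left(207461900 + 8391\right) \left(14309 + 0\right) = 207470291 \cdot 14309 = 2968692393919$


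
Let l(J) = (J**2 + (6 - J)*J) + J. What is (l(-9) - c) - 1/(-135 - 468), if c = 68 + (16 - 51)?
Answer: -57887/603 ≈ -95.998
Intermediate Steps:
l(J) = J + J**2 + J*(6 - J) (l(J) = (J**2 + J*(6 - J)) + J = J + J**2 + J*(6 - J))
c = 33 (c = 68 - 35 = 33)
(l(-9) - c) - 1/(-135 - 468) = (7*(-9) - 1*33) - 1/(-135 - 468) = (-63 - 33) - 1/(-603) = -96 - 1*(-1/603) = -96 + 1/603 = -57887/603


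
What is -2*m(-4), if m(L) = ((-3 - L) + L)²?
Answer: -18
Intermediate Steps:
m(L) = 9 (m(L) = (-3)² = 9)
-2*m(-4) = -2*9 = -18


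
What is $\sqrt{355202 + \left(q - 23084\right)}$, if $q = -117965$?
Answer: $\sqrt{214153} \approx 462.77$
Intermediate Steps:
$\sqrt{355202 + \left(q - 23084\right)} = \sqrt{355202 - 141049} = \sqrt{214153}$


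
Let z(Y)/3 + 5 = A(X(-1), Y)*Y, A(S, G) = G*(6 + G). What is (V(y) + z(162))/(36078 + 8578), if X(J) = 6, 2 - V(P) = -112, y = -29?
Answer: 13227075/44656 ≈ 296.20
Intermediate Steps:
V(P) = 114 (V(P) = 2 - 1*(-112) = 2 + 112 = 114)
z(Y) = -15 + 3*Y²*(6 + Y) (z(Y) = -15 + 3*((Y*(6 + Y))*Y) = -15 + 3*(Y²*(6 + Y)) = -15 + 3*Y²*(6 + Y))
(V(y) + z(162))/(36078 + 8578) = (114 + (-15 + 3*162²*(6 + 162)))/(36078 + 8578) = (114 + (-15 + 3*26244*168))/44656 = (114 + (-15 + 13226976))*(1/44656) = (114 + 13226961)*(1/44656) = 13227075*(1/44656) = 13227075/44656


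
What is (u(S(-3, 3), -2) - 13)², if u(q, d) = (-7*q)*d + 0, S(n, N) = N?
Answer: 841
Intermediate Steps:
u(q, d) = -7*d*q (u(q, d) = -7*d*q + 0 = -7*d*q)
(u(S(-3, 3), -2) - 13)² = (-7*(-2)*3 - 13)² = (42 - 13)² = 29² = 841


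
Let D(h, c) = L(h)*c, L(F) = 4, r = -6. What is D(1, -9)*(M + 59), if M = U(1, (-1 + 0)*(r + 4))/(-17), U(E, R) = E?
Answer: -36072/17 ≈ -2121.9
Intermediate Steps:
D(h, c) = 4*c
M = -1/17 (M = 1/(-17) = 1*(-1/17) = -1/17 ≈ -0.058824)
D(1, -9)*(M + 59) = (4*(-9))*(-1/17 + 59) = -36*1002/17 = -36072/17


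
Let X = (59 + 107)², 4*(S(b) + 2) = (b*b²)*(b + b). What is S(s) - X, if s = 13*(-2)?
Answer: 200930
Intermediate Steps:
s = -26
S(b) = -2 + b⁴/2 (S(b) = -2 + ((b*b²)*(b + b))/4 = -2 + (b³*(2*b))/4 = -2 + (2*b⁴)/4 = -2 + b⁴/2)
X = 27556 (X = 166² = 27556)
S(s) - X = (-2 + (½)*(-26)⁴) - 1*27556 = (-2 + (½)*456976) - 27556 = (-2 + 228488) - 27556 = 228486 - 27556 = 200930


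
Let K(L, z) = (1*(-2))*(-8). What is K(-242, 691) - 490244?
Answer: -490228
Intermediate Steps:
K(L, z) = 16 (K(L, z) = -2*(-8) = 16)
K(-242, 691) - 490244 = 16 - 490244 = -490228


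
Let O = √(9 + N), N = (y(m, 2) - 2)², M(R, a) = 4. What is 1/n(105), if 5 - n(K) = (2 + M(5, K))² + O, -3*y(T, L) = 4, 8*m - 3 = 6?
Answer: -279/8468 + 3*√181/8468 ≈ -0.028181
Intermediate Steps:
m = 9/8 (m = 3/8 + (⅛)*6 = 3/8 + ¾ = 9/8 ≈ 1.1250)
y(T, L) = -4/3 (y(T, L) = -⅓*4 = -4/3)
N = 100/9 (N = (-4/3 - 2)² = (-10/3)² = 100/9 ≈ 11.111)
O = √181/3 (O = √(9 + 100/9) = √(181/9) = √181/3 ≈ 4.4845)
n(K) = -31 - √181/3 (n(K) = 5 - ((2 + 4)² + √181/3) = 5 - (6² + √181/3) = 5 - (36 + √181/3) = 5 + (-36 - √181/3) = -31 - √181/3)
1/n(105) = 1/(-31 - √181/3)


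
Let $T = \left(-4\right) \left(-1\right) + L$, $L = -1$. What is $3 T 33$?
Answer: $297$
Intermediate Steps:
$T = 3$ ($T = \left(-4\right) \left(-1\right) - 1 = 4 - 1 = 3$)
$3 T 33 = 3 \cdot 3 \cdot 33 = 9 \cdot 33 = 297$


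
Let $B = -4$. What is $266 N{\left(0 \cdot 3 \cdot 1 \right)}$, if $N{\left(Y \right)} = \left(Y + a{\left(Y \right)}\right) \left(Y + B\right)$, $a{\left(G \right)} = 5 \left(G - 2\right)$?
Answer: $10640$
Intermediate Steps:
$a{\left(G \right)} = -10 + 5 G$ ($a{\left(G \right)} = 5 \left(G - 2\right) = 5 \left(-2 + G\right) = -10 + 5 G$)
$N{\left(Y \right)} = \left(-10 + 6 Y\right) \left(-4 + Y\right)$ ($N{\left(Y \right)} = \left(Y + \left(-10 + 5 Y\right)\right) \left(Y - 4\right) = \left(-10 + 6 Y\right) \left(-4 + Y\right)$)
$266 N{\left(0 \cdot 3 \cdot 1 \right)} = 266 \left(40 - 34 \cdot 0 \cdot 3 \cdot 1 + 6 \left(0 \cdot 3 \cdot 1\right)^{2}\right) = 266 \left(40 - 34 \cdot 0 \cdot 1 + 6 \left(0 \cdot 1\right)^{2}\right) = 266 \left(40 - 0 + 6 \cdot 0^{2}\right) = 266 \left(40 + 0 + 6 \cdot 0\right) = 266 \left(40 + 0 + 0\right) = 266 \cdot 40 = 10640$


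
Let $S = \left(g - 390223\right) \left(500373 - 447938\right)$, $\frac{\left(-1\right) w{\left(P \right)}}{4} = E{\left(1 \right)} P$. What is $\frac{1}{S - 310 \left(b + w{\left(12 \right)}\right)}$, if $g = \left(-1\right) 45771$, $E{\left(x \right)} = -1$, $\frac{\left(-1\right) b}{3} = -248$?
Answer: $- \frac{1}{22861590910} \approx -4.3742 \cdot 10^{-11}$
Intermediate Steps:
$b = 744$ ($b = \left(-3\right) \left(-248\right) = 744$)
$g = -45771$
$w{\left(P \right)} = 4 P$ ($w{\left(P \right)} = - 4 \left(- P\right) = 4 P$)
$S = -22861345390$ ($S = \left(-45771 - 390223\right) \left(500373 - 447938\right) = \left(-435994\right) 52435 = -22861345390$)
$\frac{1}{S - 310 \left(b + w{\left(12 \right)}\right)} = \frac{1}{-22861345390 - 310 \left(744 + 4 \cdot 12\right)} = \frac{1}{-22861345390 - 310 \left(744 + 48\right)} = \frac{1}{-22861345390 - 245520} = \frac{1}{-22861590910} = - \frac{1}{22861590910}$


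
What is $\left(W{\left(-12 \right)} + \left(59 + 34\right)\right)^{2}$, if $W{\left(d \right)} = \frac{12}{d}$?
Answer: $8464$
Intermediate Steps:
$\left(W{\left(-12 \right)} + \left(59 + 34\right)\right)^{2} = \left(\frac{12}{-12} + \left(59 + 34\right)\right)^{2} = \left(12 \left(- \frac{1}{12}\right) + 93\right)^{2} = \left(-1 + 93\right)^{2} = 92^{2} = 8464$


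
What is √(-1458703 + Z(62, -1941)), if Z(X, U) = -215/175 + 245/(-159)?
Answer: I*√45174987182955/5565 ≈ 1207.8*I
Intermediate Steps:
Z(X, U) = -15412/5565 (Z(X, U) = -215*1/175 + 245*(-1/159) = -43/35 - 245/159 = -15412/5565)
√(-1458703 + Z(62, -1941)) = √(-1458703 - 15412/5565) = √(-8117697607/5565) = I*√45174987182955/5565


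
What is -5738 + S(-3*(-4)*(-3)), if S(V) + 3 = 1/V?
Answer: -206677/36 ≈ -5741.0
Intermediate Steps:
S(V) = -3 + 1/V
-5738 + S(-3*(-4)*(-3)) = -5738 + (-3 + 1/(-3*(-4)*(-3))) = -5738 + (-3 + 1/(12*(-3))) = -5738 + (-3 + 1/(-36)) = -5738 + (-3 - 1/36) = -5738 - 109/36 = -206677/36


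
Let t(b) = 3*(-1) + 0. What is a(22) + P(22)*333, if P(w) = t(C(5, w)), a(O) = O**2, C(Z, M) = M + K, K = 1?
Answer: -515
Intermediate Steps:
C(Z, M) = 1 + M (C(Z, M) = M + 1 = 1 + M)
t(b) = -3 (t(b) = -3 + 0 = -3)
P(w) = -3
a(22) + P(22)*333 = 22**2 - 3*333 = 484 - 999 = -515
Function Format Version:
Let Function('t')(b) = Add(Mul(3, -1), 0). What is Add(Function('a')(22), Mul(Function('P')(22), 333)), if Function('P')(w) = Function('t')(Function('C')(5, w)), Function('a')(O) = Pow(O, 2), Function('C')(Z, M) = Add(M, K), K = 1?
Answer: -515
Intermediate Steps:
Function('C')(Z, M) = Add(1, M) (Function('C')(Z, M) = Add(M, 1) = Add(1, M))
Function('t')(b) = -3 (Function('t')(b) = Add(-3, 0) = -3)
Function('P')(w) = -3
Add(Function('a')(22), Mul(Function('P')(22), 333)) = Add(Pow(22, 2), Mul(-3, 333)) = Add(484, -999) = -515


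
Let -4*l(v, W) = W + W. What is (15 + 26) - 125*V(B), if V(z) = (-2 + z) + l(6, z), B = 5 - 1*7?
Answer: 416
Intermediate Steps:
l(v, W) = -W/2 (l(v, W) = -(W + W)/4 = -W/2)
B = -2 (B = 5 - 7 = -2)
V(z) = -2 + z/2 (V(z) = (-2 + z) - z/2 = -2 + z/2)
(15 + 26) - 125*V(B) = (15 + 26) - 125*(-2 + (½)*(-2)) = 41 - 125*(-2 - 1) = 41 - 125*(-3) = 41 + 375 = 416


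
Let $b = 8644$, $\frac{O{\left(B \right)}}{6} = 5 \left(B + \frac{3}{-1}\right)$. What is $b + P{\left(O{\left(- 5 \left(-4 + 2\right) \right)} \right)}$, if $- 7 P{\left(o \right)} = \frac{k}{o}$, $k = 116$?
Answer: $\frac{6353282}{735} \approx 8643.9$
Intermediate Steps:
$O{\left(B \right)} = -90 + 30 B$ ($O{\left(B \right)} = 6 \cdot 5 \left(B + \frac{3}{-1}\right) = 6 \cdot 5 \left(B + 3 \left(-1\right)\right) = 6 \cdot 5 \left(B - 3\right) = 6 \cdot 5 \left(-3 + B\right) = 6 \left(-15 + 5 B\right) = -90 + 30 B$)
$P{\left(o \right)} = - \frac{116}{7 o}$ ($P{\left(o \right)} = - \frac{116 \frac{1}{o}}{7} = - \frac{116}{7 o}$)
$b + P{\left(O{\left(- 5 \left(-4 + 2\right) \right)} \right)} = 8644 - \frac{116}{7 \left(-90 + 30 \left(- 5 \left(-4 + 2\right)\right)\right)} = 8644 - \frac{116}{7 \left(-90 + 30 \left(\left(-5\right) \left(-2\right)\right)\right)} = 8644 - \frac{116}{7 \left(-90 + 30 \cdot 10\right)} = 8644 - \frac{116}{7 \left(-90 + 300\right)} = 8644 - \frac{116}{7 \cdot 210} = 8644 - \frac{58}{735} = \frac{6353282}{735}$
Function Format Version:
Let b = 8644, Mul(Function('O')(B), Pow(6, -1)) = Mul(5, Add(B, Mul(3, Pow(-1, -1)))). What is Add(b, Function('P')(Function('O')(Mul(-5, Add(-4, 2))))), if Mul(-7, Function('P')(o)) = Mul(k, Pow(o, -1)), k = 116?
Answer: Rational(6353282, 735) ≈ 8643.9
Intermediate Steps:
Function('O')(B) = Add(-90, Mul(30, B)) (Function('O')(B) = Mul(6, Mul(5, Add(B, Mul(3, Pow(-1, -1))))) = Mul(6, Mul(5, Add(B, Mul(3, -1)))) = Mul(6, Mul(5, Add(B, -3))) = Mul(6, Mul(5, Add(-3, B))) = Mul(6, Add(-15, Mul(5, B))) = Add(-90, Mul(30, B)))
Function('P')(o) = Mul(Rational(-116, 7), Pow(o, -1)) (Function('P')(o) = Mul(Rational(-1, 7), Mul(116, Pow(o, -1))) = Mul(Rational(-116, 7), Pow(o, -1)))
Add(b, Function('P')(Function('O')(Mul(-5, Add(-4, 2))))) = Add(8644, Mul(Rational(-116, 7), Pow(Add(-90, Mul(30, Mul(-5, Add(-4, 2)))), -1))) = Add(8644, Mul(Rational(-116, 7), Pow(Add(-90, Mul(30, Mul(-5, -2))), -1))) = Add(8644, Mul(Rational(-116, 7), Pow(Add(-90, Mul(30, 10)), -1))) = Add(8644, Mul(Rational(-116, 7), Pow(Add(-90, 300), -1))) = Add(8644, Mul(Rational(-116, 7), Pow(210, -1))) = Add(8644, Mul(Rational(-116, 7), Rational(1, 210))) = Add(8644, Rational(-58, 735)) = Rational(6353282, 735)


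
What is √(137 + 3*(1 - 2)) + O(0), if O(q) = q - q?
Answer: √134 ≈ 11.576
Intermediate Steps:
O(q) = 0
√(137 + 3*(1 - 2)) + O(0) = √(137 + 3*(1 - 2)) + 0 = √(137 + 3*(-1)) + 0 = √(137 - 3) + 0 = √134 + 0 = √134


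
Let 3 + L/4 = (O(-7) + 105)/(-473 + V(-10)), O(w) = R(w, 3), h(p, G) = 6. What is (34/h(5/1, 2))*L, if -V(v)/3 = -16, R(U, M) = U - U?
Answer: -368/5 ≈ -73.600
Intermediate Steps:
R(U, M) = 0
V(v) = 48 (V(v) = -3*(-16) = 48)
O(w) = 0
L = -1104/85 (L = -12 + 4*((0 + 105)/(-473 + 48)) = -12 + 4*(105/(-425)) = -12 + 4*(105*(-1/425)) = -12 + 4*(-21/85) = -12 - 84/85 = -1104/85 ≈ -12.988)
(34/h(5/1, 2))*L = (34/6)*(-1104/85) = (34*(1/6))*(-1104/85) = (17/3)*(-1104/85) = -368/5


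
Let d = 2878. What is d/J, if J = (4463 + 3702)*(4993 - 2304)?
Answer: 2878/21955685 ≈ 0.00013108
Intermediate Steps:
J = 21955685 (J = 8165*2689 = 21955685)
d/J = 2878/21955685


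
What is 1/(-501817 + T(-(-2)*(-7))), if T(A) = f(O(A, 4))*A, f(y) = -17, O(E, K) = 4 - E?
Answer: -1/501579 ≈ -1.9937e-6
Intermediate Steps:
T(A) = -17*A
1/(-501817 + T(-(-2)*(-7))) = 1/(-501817 - (-34)*(-1*(-7))) = 1/(-501817 - (-34)*7) = 1/(-501817 - 17*(-14)) = 1/(-501817 + 238) = 1/(-501579) = -1/501579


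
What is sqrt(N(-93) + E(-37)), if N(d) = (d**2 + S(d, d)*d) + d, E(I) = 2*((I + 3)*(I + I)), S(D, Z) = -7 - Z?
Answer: sqrt(5590) ≈ 74.766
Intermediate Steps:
E(I) = 4*I*(3 + I) (E(I) = 2*((3 + I)*(2*I)) = 2*(2*I*(3 + I)) = 4*I*(3 + I))
N(d) = d + d**2 + d*(-7 - d) (N(d) = (d**2 + (-7 - d)*d) + d = (d**2 + d*(-7 - d)) + d = d + d**2 + d*(-7 - d))
sqrt(N(-93) + E(-37)) = sqrt(-6*(-93) + 4*(-37)*(3 - 37)) = sqrt(558 + 4*(-37)*(-34)) = sqrt(558 + 5032) = sqrt(5590)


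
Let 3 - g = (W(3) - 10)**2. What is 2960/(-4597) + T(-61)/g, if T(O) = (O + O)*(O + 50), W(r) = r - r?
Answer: -6456294/445909 ≈ -14.479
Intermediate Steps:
W(r) = 0
T(O) = 2*O*(50 + O) (T(O) = (2*O)*(50 + O) = 2*O*(50 + O))
g = -97 (g = 3 - (0 - 10)**2 = 3 - 1*(-10)**2 = 3 - 1*100 = 3 - 100 = -97)
2960/(-4597) + T(-61)/g = 2960/(-4597) + (2*(-61)*(50 - 61))/(-97) = 2960*(-1/4597) + (2*(-61)*(-11))*(-1/97) = -2960/4597 + 1342*(-1/97) = -2960/4597 - 1342/97 = -6456294/445909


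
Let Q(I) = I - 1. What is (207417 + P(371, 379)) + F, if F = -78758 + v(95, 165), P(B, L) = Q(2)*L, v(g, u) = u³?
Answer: 4621163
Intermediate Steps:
Q(I) = -1 + I
P(B, L) = L (P(B, L) = (-1 + 2)*L = 1*L = L)
F = 4413367 (F = -78758 + 165³ = -78758 + 4492125 = 4413367)
(207417 + P(371, 379)) + F = (207417 + 379) + 4413367 = 207796 + 4413367 = 4621163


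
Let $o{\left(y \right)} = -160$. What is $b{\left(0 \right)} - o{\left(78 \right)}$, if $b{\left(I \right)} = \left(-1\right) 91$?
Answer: $69$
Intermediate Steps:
$b{\left(I \right)} = -91$
$b{\left(0 \right)} - o{\left(78 \right)} = -91 - -160 = -91 + 160 = 69$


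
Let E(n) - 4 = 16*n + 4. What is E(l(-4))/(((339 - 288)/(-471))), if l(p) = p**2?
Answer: -41448/17 ≈ -2438.1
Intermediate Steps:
E(n) = 8 + 16*n (E(n) = 4 + (16*n + 4) = 4 + (4 + 16*n) = 8 + 16*n)
E(l(-4))/(((339 - 288)/(-471))) = (8 + 16*(-4)**2)/(((339 - 288)/(-471))) = (8 + 16*16)/((51*(-1/471))) = (8 + 256)/(-17/157) = 264*(-157/17) = -41448/17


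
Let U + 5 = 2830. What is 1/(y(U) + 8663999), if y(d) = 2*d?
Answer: 1/8669649 ≈ 1.1534e-7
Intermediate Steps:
U = 2825 (U = -5 + 2830 = 2825)
1/(y(U) + 8663999) = 1/(2*2825 + 8663999) = 1/(5650 + 8663999) = 1/8669649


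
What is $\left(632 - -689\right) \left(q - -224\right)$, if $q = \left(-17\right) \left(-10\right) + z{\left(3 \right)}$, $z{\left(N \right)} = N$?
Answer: $524437$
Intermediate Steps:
$q = 173$ ($q = \left(-17\right) \left(-10\right) + 3 = 170 + 3 = 173$)
$\left(632 - -689\right) \left(q - -224\right) = \left(632 - -689\right) \left(173 - -224\right) = \left(632 + 689\right) \left(173 + 224\right) = 1321 \cdot 397 = 524437$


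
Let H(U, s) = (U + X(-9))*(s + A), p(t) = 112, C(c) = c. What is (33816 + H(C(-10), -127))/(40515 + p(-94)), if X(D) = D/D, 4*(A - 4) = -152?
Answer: 35265/40627 ≈ 0.86802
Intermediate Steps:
A = -34 (A = 4 + (¼)*(-152) = 4 - 38 = -34)
X(D) = 1
H(U, s) = (1 + U)*(-34 + s) (H(U, s) = (U + 1)*(s - 34) = (1 + U)*(-34 + s))
(33816 + H(C(-10), -127))/(40515 + p(-94)) = (33816 + (-34 - 127 - 34*(-10) - 10*(-127)))/(40515 + 112) = (33816 + (-34 - 127 + 340 + 1270))/40627 = (33816 + 1449)*(1/40627) = 35265*(1/40627) = 35265/40627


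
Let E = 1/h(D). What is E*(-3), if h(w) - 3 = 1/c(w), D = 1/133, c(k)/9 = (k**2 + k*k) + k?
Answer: -3645/21334 ≈ -0.17085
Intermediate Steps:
c(k) = 9*k + 18*k**2 (c(k) = 9*((k**2 + k*k) + k) = 9*((k**2 + k**2) + k) = 9*(2*k**2 + k) = 9*(k + 2*k**2) = 9*k + 18*k**2)
D = 1/133 ≈ 0.0075188
h(w) = 3 + 1/(9*w*(1 + 2*w))
E = 1215/21334 (E = 1/((1 + 27*(1/133)*(1 + 2*(1/133)))/(9*(1/133)*(1 + 2*(1/133)))) = 1/((1/9)*133*(1 + 27*(1/133)*(1 + 2/133))/(1 + 2/133)) = 1/((1/9)*133*(1 + 27*(1/133)*(135/133))/(135/133)) = 1/((1/9)*133*(133/135)*(1 + 3645/17689)) = 1/((1/9)*133*(133/135)*(21334/17689)) = 1/(21334/1215) = 1215/21334 ≈ 0.056951)
E*(-3) = (1215/21334)*(-3) = -3645/21334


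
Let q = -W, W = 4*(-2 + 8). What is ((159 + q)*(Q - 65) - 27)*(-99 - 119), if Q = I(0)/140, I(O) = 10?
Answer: 13417137/7 ≈ 1.9167e+6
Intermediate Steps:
W = 24 (W = 4*6 = 24)
Q = 1/14 (Q = 10/140 = 10*(1/140) = 1/14 ≈ 0.071429)
q = -24 (q = -1*24 = -24)
((159 + q)*(Q - 65) - 27)*(-99 - 119) = ((159 - 24)*(1/14 - 65) - 27)*(-99 - 119) = (135*(-909/14) - 27)*(-218) = (-122715/14 - 27)*(-218) = -123093/14*(-218) = 13417137/7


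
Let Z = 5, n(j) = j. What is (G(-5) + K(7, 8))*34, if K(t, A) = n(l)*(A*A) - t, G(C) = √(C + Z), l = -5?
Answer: -11118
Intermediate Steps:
G(C) = √(5 + C) (G(C) = √(C + 5) = √(5 + C))
K(t, A) = -t - 5*A² (K(t, A) = -5*A*A - t = -5*A² - t = -t - 5*A²)
(G(-5) + K(7, 8))*34 = (√(5 - 5) + (-1*7 - 5*8²))*34 = (√0 + (-7 - 5*64))*34 = (0 + (-7 - 320))*34 = (0 - 327)*34 = -327*34 = -11118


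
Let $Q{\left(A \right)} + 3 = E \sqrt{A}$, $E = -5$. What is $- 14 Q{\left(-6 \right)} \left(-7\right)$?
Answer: $-294 - 490 i \sqrt{6} \approx -294.0 - 1200.3 i$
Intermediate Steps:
$Q{\left(A \right)} = -3 - 5 \sqrt{A}$
$- 14 Q{\left(-6 \right)} \left(-7\right) = - 14 \left(-3 - 5 \sqrt{-6}\right) \left(-7\right) = - 14 \left(-3 - 5 i \sqrt{6}\right) \left(-7\right) = \left(42 + 70 i \sqrt{6}\right) \left(-7\right) = -294 - 490 i \sqrt{6}$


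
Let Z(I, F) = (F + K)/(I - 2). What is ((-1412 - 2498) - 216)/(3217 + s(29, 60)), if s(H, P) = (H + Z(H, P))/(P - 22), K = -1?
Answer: -1058319/825371 ≈ -1.2822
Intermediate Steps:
Z(I, F) = (-1 + F)/(-2 + I) (Z(I, F) = (F - 1)/(I - 2) = (-1 + F)/(-2 + I))
s(H, P) = (H + (-1 + P)/(-2 + H))/(-22 + P) (s(H, P) = (H + (-1 + P)/(-2 + H))/(P - 22) = (H + (-1 + P)/(-2 + H))/(-22 + P))
((-1412 - 2498) - 216)/(3217 + s(29, 60)) = ((-1412 - 2498) - 216)/(3217 + (-1 + 60 + 29*(-2 + 29))/((-22 + 60)*(-2 + 29))) = (-3910 - 216)/(3217 + (-1 + 60 + 29*27)/(38*27)) = -4126/(3217 + (1/38)*(1/27)*(-1 + 60 + 783)) = -4126/(3217 + (1/38)*(1/27)*842) = -4126/(3217 + 421/513) = -4126/1650742/513 = -4126*513/1650742 = -1058319/825371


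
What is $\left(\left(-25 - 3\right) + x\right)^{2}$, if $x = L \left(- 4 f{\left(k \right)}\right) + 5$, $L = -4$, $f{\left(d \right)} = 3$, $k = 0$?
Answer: $625$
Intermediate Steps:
$x = 53$ ($x = - 4 \left(\left(-4\right) 3\right) + 5 = \left(-4\right) \left(-12\right) + 5 = 48 + 5 = 53$)
$\left(\left(-25 - 3\right) + x\right)^{2} = \left(\left(-25 - 3\right) + 53\right)^{2} = \left(-28 + 53\right)^{2} = 25^{2} = 625$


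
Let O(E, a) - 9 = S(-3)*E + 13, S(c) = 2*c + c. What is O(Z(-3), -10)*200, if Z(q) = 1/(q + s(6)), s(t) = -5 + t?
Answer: 5300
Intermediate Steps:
Z(q) = 1/(1 + q) (Z(q) = 1/(q + (-5 + 6)) = 1/(q + 1) = 1/(1 + q))
S(c) = 3*c
O(E, a) = 22 - 9*E (O(E, a) = 9 + ((3*(-3))*E + 13) = 9 + (-9*E + 13) = 9 + (13 - 9*E) = 22 - 9*E)
O(Z(-3), -10)*200 = (22 - 9/(1 - 3))*200 = (22 - 9/(-2))*200 = (22 - 9*(-½))*200 = (22 + 9/2)*200 = (53/2)*200 = 5300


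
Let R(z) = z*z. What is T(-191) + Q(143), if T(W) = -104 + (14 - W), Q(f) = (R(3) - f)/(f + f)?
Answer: 14376/143 ≈ 100.53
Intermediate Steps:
R(z) = z²
Q(f) = (9 - f)/(2*f) (Q(f) = (3² - f)/(f + f) = (9 - f)/((2*f)) = (9 - f)*(1/(2*f)) = (9 - f)/(2*f))
T(W) = -90 - W
T(-191) + Q(143) = (-90 - 1*(-191)) + (½)*(9 - 1*143)/143 = (-90 + 191) + (½)*(1/143)*(9 - 143) = 101 + (½)*(1/143)*(-134) = 101 - 67/143 = 14376/143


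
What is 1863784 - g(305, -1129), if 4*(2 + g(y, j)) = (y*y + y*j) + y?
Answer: 7706159/4 ≈ 1.9265e+6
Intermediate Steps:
g(y, j) = -2 + y/4 + y²/4 + j*y/4 (g(y, j) = -2 + ((y*y + y*j) + y)/4 = -2 + ((y² + j*y) + y)/4 = -2 + (y + y² + j*y)/4 = -2 + (y/4 + y²/4 + j*y/4) = -2 + y/4 + y²/4 + j*y/4)
1863784 - g(305, -1129) = 1863784 - (-2 + (¼)*305 + (¼)*305² + (¼)*(-1129)*305) = 1863784 - (-2 + 305/4 + (¼)*93025 - 344345/4) = 1863784 - (-2 + 305/4 + 93025/4 - 344345/4) = 1863784 - 1*(-251023/4) = 1863784 + 251023/4 = 7706159/4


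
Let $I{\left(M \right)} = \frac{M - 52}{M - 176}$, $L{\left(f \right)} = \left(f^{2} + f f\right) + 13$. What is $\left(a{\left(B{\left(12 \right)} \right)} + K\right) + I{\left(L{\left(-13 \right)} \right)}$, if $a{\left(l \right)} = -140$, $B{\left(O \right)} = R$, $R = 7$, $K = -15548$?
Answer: $- \frac{2745101}{175} \approx -15686.0$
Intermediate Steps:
$L{\left(f \right)} = 13 + 2 f^{2}$ ($L{\left(f \right)} = \left(f^{2} + f^{2}\right) + 13 = 2 f^{2} + 13 = 13 + 2 f^{2}$)
$B{\left(O \right)} = 7$
$I{\left(M \right)} = \frac{-52 + M}{-176 + M}$
$\left(a{\left(B{\left(12 \right)} \right)} + K\right) + I{\left(L{\left(-13 \right)} \right)} = \left(-140 - 15548\right) + \frac{-52 + \left(13 + 2 \left(-13\right)^{2}\right)}{-176 + \left(13 + 2 \left(-13\right)^{2}\right)} = -15688 + \frac{-52 + \left(13 + 2 \cdot 169\right)}{-176 + \left(13 + 2 \cdot 169\right)} = -15688 + \frac{-52 + \left(13 + 338\right)}{-176 + \left(13 + 338\right)} = -15688 + \frac{-52 + 351}{-176 + 351} = -15688 + \frac{1}{175} \cdot 299 = -15688 + \frac{299}{175} = - \frac{2745101}{175}$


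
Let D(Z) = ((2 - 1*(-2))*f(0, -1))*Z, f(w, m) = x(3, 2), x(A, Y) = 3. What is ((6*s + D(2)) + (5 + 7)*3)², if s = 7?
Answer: 10404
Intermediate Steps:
f(w, m) = 3
D(Z) = 12*Z (D(Z) = ((2 - 1*(-2))*3)*Z = ((2 + 2)*3)*Z = (4*3)*Z = 12*Z)
((6*s + D(2)) + (5 + 7)*3)² = ((6*7 + 12*2) + (5 + 7)*3)² = ((42 + 24) + 12*3)² = (66 + 36)² = 102² = 10404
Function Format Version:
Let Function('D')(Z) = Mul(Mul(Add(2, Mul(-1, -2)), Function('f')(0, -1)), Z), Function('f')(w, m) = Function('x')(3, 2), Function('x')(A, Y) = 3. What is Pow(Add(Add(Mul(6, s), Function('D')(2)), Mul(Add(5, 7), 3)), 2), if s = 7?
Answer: 10404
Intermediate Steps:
Function('f')(w, m) = 3
Function('D')(Z) = Mul(12, Z) (Function('D')(Z) = Mul(Mul(Add(2, Mul(-1, -2)), 3), Z) = Mul(Mul(Add(2, 2), 3), Z) = Mul(Mul(4, 3), Z) = Mul(12, Z))
Pow(Add(Add(Mul(6, s), Function('D')(2)), Mul(Add(5, 7), 3)), 2) = Pow(Add(Add(Mul(6, 7), Mul(12, 2)), Mul(Add(5, 7), 3)), 2) = Pow(Add(Add(42, 24), Mul(12, 3)), 2) = Pow(Add(66, 36), 2) = Pow(102, 2) = 10404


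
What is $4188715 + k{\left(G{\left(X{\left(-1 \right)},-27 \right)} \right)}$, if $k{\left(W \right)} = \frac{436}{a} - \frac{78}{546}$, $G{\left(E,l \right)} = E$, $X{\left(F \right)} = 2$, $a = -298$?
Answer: $\frac{4368828070}{1043} \approx 4.1887 \cdot 10^{6}$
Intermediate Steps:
$k{\left(W \right)} = - \frac{1675}{1043}$ ($k{\left(W \right)} = \frac{436}{-298} - \frac{78}{546} = 436 \left(- \frac{1}{298}\right) - \frac{1}{7} = - \frac{218}{149} - \frac{1}{7} = - \frac{1675}{1043}$)
$4188715 + k{\left(G{\left(X{\left(-1 \right)},-27 \right)} \right)} = 4188715 - \frac{1675}{1043} = \frac{4368828070}{1043}$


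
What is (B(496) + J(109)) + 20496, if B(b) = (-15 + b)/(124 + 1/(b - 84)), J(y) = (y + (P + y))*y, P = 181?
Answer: 3269230015/51089 ≈ 63991.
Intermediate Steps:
J(y) = y*(181 + 2*y) (J(y) = (y + (181 + y))*y = (181 + 2*y)*y = y*(181 + 2*y))
B(b) = (-15 + b)/(124 + 1/(-84 + b))
(B(496) + J(109)) + 20496 = ((1260 + 496² - 99*496)/(-10415 + 124*496) + 109*(181 + 2*109)) + 20496 = ((1260 + 246016 - 49104)/(-10415 + 61504) + 109*(181 + 218)) + 20496 = (198172/51089 + 109*399) + 20496 = ((1/51089)*198172 + 43491) + 20496 = (198172/51089 + 43491) + 20496 = 2222109871/51089 + 20496 = 3269230015/51089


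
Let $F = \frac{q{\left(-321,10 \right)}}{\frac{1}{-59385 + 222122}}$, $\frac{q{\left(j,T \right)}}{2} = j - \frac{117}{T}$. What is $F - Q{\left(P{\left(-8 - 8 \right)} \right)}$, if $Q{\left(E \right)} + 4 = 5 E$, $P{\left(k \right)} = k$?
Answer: $- \frac{541425579}{5} \approx -1.0829 \cdot 10^{8}$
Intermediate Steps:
$Q{\left(E \right)} = -4 + 5 E$
$q{\left(j,T \right)} = - \frac{234}{T} + 2 j$ ($q{\left(j,T \right)} = 2 \left(j - \frac{117}{T}\right) = - \frac{234}{T} + 2 j$)
$F = - \frac{541425999}{5}$ ($F = \frac{- \frac{234}{10} + 2 \left(-321\right)}{\frac{1}{-59385 + 222122}} = \frac{\left(-234\right) \frac{1}{10} - 642}{\frac{1}{162737}} = \left(- \frac{117}{5} - 642\right) \frac{1}{\frac{1}{162737}} = \left(- \frac{3327}{5}\right) 162737 = - \frac{541425999}{5} \approx -1.0829 \cdot 10^{8}$)
$F - Q{\left(P{\left(-8 - 8 \right)} \right)} = - \frac{541425999}{5} - \left(-4 + 5 \left(-8 - 8\right)\right) = - \frac{541425999}{5} - \left(-4 + 5 \left(-16\right)\right) = - \frac{541425999}{5} - \left(-4 - 80\right) = - \frac{541425999}{5} - -84 = - \frac{541425999}{5} + 84 = - \frac{541425579}{5}$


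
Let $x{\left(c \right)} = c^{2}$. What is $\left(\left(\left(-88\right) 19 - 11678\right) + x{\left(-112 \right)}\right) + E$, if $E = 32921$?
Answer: $32115$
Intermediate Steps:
$\left(\left(\left(-88\right) 19 - 11678\right) + x{\left(-112 \right)}\right) + E = \left(\left(\left(-88\right) 19 - 11678\right) + \left(-112\right)^{2}\right) + 32921 = \left(\left(-1672 - 11678\right) + 12544\right) + 32921 = \left(-13350 + 12544\right) + 32921 = -806 + 32921 = 32115$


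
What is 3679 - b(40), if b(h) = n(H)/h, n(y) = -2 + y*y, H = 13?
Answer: 146993/40 ≈ 3674.8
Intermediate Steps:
n(y) = -2 + y**2
b(h) = 167/h (b(h) = (-2 + 13**2)/h = (-2 + 169)/h = 167/h)
3679 - b(40) = 3679 - 167/40 = 146993/40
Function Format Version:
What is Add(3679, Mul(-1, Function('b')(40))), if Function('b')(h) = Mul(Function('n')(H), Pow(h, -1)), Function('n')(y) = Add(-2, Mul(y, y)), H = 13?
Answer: Rational(146993, 40) ≈ 3674.8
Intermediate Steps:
Function('n')(y) = Add(-2, Pow(y, 2))
Function('b')(h) = Mul(167, Pow(h, -1)) (Function('b')(h) = Mul(Add(-2, Pow(13, 2)), Pow(h, -1)) = Mul(Add(-2, 169), Pow(h, -1)) = Mul(167, Pow(h, -1)))
Add(3679, Mul(-1, Function('b')(40))) = Add(3679, Mul(-1, Mul(167, Pow(40, -1)))) = Add(3679, Mul(-1, Mul(167, Rational(1, 40)))) = Add(3679, Mul(-1, Rational(167, 40))) = Add(3679, Rational(-167, 40)) = Rational(146993, 40)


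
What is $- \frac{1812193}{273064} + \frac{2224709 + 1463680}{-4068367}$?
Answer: $- \frac{8379832452727}{1110924566488} \approx -7.5431$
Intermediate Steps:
$- \frac{1812193}{273064} + \frac{2224709 + 1463680}{-4068367} = \left(-1812193\right) \frac{1}{273064} + 3688389 \left(- \frac{1}{4068367}\right) = - \frac{1812193}{273064} - \frac{3688389}{4068367} = - \frac{8379832452727}{1110924566488}$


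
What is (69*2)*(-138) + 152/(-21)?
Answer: -400076/21 ≈ -19051.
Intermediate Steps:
(69*2)*(-138) + 152/(-21) = 138*(-138) + 152*(-1/21) = -19044 - 152/21 = -400076/21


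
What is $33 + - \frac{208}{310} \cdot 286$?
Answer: $- \frac{24629}{155} \approx -158.9$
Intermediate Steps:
$33 + - \frac{208}{310} \cdot 286 = 33 + \left(-208\right) \frac{1}{310} \cdot 286 = 33 - \frac{29744}{155} = - \frac{24629}{155}$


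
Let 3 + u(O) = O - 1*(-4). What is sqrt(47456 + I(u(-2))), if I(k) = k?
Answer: sqrt(47455) ≈ 217.84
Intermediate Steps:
u(O) = 1 + O (u(O) = -3 + (O - 1*(-4)) = -3 + (O + 4) = -3 + (4 + O) = 1 + O)
sqrt(47456 + I(u(-2))) = sqrt(47456 + (1 - 2)) = sqrt(47456 - 1) = sqrt(47455)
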